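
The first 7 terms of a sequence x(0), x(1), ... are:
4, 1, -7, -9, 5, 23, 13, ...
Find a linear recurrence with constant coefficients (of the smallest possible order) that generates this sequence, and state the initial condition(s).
Look for the lowest-order linear relation among consecutive terms.
Observation: x(n) - 1·x(n-1) - (-2)·x(n-2) = 0 holds for the shown terms, and no order-1 relation x(n) = α·x(n-1) + β fits.
Check at n=3: 1·-7 + (-2)·1 = -9. ✓

x(n) = x(n-1) - 2x(n-2), x(0) = 4, x(1) = 1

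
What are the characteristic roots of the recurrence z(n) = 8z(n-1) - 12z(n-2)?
Substitute z(n) = rⁿ and divide through by rⁿ⁻²: r² - 8r + 12 = 0
Factor: (r - 6)(r - 2) = 0, so r = 6, 2.
General solution: z(n) = A·6ⁿ + B·2ⁿ

Characteristic: r² - 8r + 12 = 0, Roots: r = 6, 2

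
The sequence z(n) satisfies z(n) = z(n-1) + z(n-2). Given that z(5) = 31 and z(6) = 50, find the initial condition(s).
Work backwards using z(k) = z(k+2) - z(k+1):
z(4) = z(6) - z(5) = 50 - 31 = 19
z(3) = z(5) - z(4) = 31 - 19 = 12
z(2) = z(4) - z(3) = 19 - 12 = 7
z(1) = z(3) - z(2) = 12 - 7 = 5
z(0) = z(2) - z(1) = 7 - 5 = 2

z(0) = 2, z(1) = 5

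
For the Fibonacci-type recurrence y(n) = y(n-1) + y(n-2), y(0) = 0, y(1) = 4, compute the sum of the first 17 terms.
Computing the sequence terms: 0, 4, 4, 8, 12, 20, 32, 52, 84, 136, 220, 356, 576, 932, 1508, 2440, 3948
Adding these values together:

10332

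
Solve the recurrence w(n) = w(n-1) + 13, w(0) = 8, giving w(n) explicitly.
Recurrence: w(n) = w(n-1) + 13, initial: w(0) = 8.
Each step adds 13, so w(n) = w(0) + 13n = 13n + 8.

w(n) = 13n + 8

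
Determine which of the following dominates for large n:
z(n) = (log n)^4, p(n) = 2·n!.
Comparing growth rates:
Growth-rate hierarchy: log n ≺ any polynomial ≺ any exponential cⁿ (c>1) ≺ n! ≺ nⁿ.
factorial dominates polylogarithmic (log n)^4 asymptotically.

p(n) grows faster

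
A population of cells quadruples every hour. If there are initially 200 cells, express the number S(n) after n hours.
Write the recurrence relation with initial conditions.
Each hour multiplies the count by 4, so the count after n hours depends only on the count after n-1 hours: S(n) = 4 × S(n-1). The starting count gives S(0) = 200.
Unrolling n times gives the closed form S(n) = 200 × 4ⁿ.

S(n) = 4 × S(n-1), S(0) = 200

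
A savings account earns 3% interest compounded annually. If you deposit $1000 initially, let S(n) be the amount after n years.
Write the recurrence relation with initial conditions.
Each year the balance grows by 3%, i.e. is multiplied by 1 + 3/100 = 1.03, so S(n) = 1.03 × S(n-1). The initial deposit gives S(0) = 1000.
Unrolling gives the closed form S(n) = 1000 × (1.03)ⁿ.

S(n) = 1.03 × S(n-1), S(0) = 1000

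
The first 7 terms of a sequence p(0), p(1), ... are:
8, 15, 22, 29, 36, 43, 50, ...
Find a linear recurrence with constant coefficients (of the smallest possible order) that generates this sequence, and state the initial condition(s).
Look for the lowest-order linear relation among consecutive terms.
Observation: consecutive differences are constant (= 7).
Check at n=2: 1·15 + 7 = 22. ✓

p(n) = p(n-1) + 7, p(0) = 8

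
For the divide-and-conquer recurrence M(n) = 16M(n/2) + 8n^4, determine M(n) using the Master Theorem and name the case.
Master Theorem template: M(n) = a·M(n/b) + f(n).
Here: a=16, b=2, f(n)=8n^4
Compute log_b(a) = log_2(16) = 4.
f(n) = 8n^4 = Θ(n^4). Case 2: M(n) = Θ(n^4 log n).

Case 2: M(n) = Θ(n^4 log n)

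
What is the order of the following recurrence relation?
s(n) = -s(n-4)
The order is the largest lag k for which s(n-k) appears. Here the deepest term is s(n-4), so the order is 4.

Order 4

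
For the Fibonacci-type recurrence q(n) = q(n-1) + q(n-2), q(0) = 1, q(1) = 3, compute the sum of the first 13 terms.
Computing the sequence terms: 1, 3, 4, 7, 11, 18, 29, 47, 76, 123, 199, 322, 521
Adding these values together:

1361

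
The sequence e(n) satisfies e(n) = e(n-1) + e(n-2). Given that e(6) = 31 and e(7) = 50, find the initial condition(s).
Work backwards using e(k) = e(k+2) - e(k+1):
e(5) = e(7) - e(6) = 50 - 31 = 19
e(4) = e(6) - e(5) = 31 - 19 = 12
e(3) = e(5) - e(4) = 19 - 12 = 7
e(2) = e(4) - e(3) = 12 - 7 = 5
e(1) = e(3) - e(2) = 7 - 5 = 2
e(0) = e(2) - e(1) = 5 - 2 = 3

e(0) = 3, e(1) = 2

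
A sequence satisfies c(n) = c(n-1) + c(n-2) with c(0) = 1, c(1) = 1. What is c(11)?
Computing the sequence terms:
1, 1, 2, 3, 5, 8, 13, 21, 34, 55, 89, 144

144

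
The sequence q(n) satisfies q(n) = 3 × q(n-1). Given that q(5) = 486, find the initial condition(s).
In general q(n) = 3ⁿ · q(0). At n = 5: q(0) = q(5) / 3^5 = 486 / 243 = 2.

q(0) = 2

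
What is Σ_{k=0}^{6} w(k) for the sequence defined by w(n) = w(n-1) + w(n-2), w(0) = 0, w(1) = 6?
Computing the sequence terms: 0, 6, 6, 12, 18, 30, 48
Adding these values together:

120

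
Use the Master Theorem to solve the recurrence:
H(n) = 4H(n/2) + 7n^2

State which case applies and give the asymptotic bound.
Master Theorem template: H(n) = a·H(n/b) + f(n).
Here: a=4, b=2, f(n)=7n^2
Compute log_b(a) = log_2(4) = 2.
f(n) = 7n^2 = Θ(n^2). Case 2: H(n) = Θ(n^2 log n).

Case 2: H(n) = Θ(n^2 log n)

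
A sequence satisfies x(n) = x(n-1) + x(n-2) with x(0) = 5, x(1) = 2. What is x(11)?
Computing the sequence terms:
5, 2, 7, 9, 16, 25, 41, 66, 107, 173, 280, 453

453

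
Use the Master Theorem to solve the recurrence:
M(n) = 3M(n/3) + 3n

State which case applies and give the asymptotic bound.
Master Theorem template: M(n) = a·M(n/b) + f(n).
Here: a=3, b=3, f(n)=3n
Compute log_b(a) = log_3(3) = 1.
f(n) = 3n = Θ(n). Case 2: M(n) = Θ(n log n).

Case 2: M(n) = Θ(n log n)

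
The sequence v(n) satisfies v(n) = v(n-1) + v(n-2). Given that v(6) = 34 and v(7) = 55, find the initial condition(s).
Work backwards using v(k) = v(k+2) - v(k+1):
v(5) = v(7) - v(6) = 55 - 34 = 21
v(4) = v(6) - v(5) = 34 - 21 = 13
v(3) = v(5) - v(4) = 21 - 13 = 8
v(2) = v(4) - v(3) = 13 - 8 = 5
v(1) = v(3) - v(2) = 8 - 5 = 3
v(0) = v(2) - v(1) = 5 - 3 = 2

v(0) = 2, v(1) = 3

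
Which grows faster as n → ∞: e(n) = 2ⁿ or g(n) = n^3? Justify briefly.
Comparing growth rates:
Growth-rate hierarchy: log n ≺ any polynomial ≺ any exponential cⁿ (c>1) ≺ n! ≺ nⁿ.
exponential base 2 dominates polynomial degree 3 asymptotically.

e(n) grows faster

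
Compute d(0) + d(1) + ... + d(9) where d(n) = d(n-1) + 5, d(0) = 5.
Computing the sequence terms: 5, 10, 15, 20, 25, 30, 35, 40, 45, 50
Adding these values together:

275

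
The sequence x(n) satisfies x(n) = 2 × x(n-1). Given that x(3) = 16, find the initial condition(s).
In general x(n) = 2ⁿ · x(0). At n = 3: x(0) = x(3) / 2^3 = 16 / 8 = 2.

x(0) = 2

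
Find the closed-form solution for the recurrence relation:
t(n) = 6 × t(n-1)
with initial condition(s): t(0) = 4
Recurrence: t(n) = 6 × t(n-1), initial: t(0) = 4.
Each term is 6 times the previous, so this is geometric with ratio 6. After n steps: t(n) = t(0)·6ⁿ = 4·6ⁿ.

t(n) = 4·6ⁿ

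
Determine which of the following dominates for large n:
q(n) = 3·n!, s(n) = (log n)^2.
Comparing growth rates:
Growth-rate hierarchy: log n ≺ any polynomial ≺ any exponential cⁿ (c>1) ≺ n! ≺ nⁿ.
factorial dominates polylogarithmic (log n)^2 asymptotically.

q(n) grows faster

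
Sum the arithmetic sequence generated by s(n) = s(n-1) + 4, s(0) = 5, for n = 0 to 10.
Computing the sequence terms: 5, 9, 13, 17, 21, 25, 29, 33, 37, 41, 45
Adding these values together:

275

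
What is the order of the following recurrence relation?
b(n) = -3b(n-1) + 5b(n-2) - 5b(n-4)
The order is the largest lag k for which b(n-k) appears. Here the deepest term is b(n-4), so the order is 4.

Order 4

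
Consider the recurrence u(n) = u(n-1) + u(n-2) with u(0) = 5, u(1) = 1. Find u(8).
Computing the sequence terms:
5, 1, 6, 7, 13, 20, 33, 53, 86

86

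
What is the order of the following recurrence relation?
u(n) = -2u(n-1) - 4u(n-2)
The order is the largest lag k for which u(n-k) appears. Here the deepest term is u(n-2), so the order is 2.

Order 2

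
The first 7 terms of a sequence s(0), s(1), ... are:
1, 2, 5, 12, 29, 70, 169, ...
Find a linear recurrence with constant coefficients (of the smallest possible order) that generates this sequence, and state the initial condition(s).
Look for the lowest-order linear relation among consecutive terms.
Observation: s(n) - 2·s(n-1) - (1)·s(n-2) = 0 holds for the shown terms, and no order-1 relation s(n) = α·s(n-1) + β fits.
Check at n=3: 2·5 + (1)·2 = 12. ✓

s(n) = 2s(n-1) + s(n-2), s(0) = 1, s(1) = 2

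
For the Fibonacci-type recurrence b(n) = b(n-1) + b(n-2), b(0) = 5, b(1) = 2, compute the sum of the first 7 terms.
Computing the sequence terms: 5, 2, 7, 9, 16, 25, 41
Adding these values together:

105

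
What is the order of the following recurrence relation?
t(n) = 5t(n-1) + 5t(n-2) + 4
The order is the largest lag k for which t(n-k) appears. Here the deepest term is t(n-2) (the 4 term is non-homogeneous and does not affect the order), so the order is 2.

Order 2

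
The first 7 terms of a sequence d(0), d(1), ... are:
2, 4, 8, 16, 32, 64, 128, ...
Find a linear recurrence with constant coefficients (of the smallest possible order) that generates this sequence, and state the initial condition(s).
Look for the lowest-order linear relation among consecutive terms.
Observation: each term is 2× the previous.
Check at n=2: 2·4 = 8. ✓

d(n) = 2 × d(n-1), d(0) = 2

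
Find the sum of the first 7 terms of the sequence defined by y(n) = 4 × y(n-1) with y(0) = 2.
Computing the sequence terms: 2, 8, 32, 128, 512, 2048, 8192
Adding these values together:

10922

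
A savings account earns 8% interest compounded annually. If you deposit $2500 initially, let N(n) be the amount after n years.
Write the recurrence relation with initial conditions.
Each year the balance grows by 8%, i.e. is multiplied by 1 + 8/100 = 1.08, so N(n) = 1.08 × N(n-1). The initial deposit gives N(0) = 2500.
Unrolling gives the closed form N(n) = 2500 × (1.08)ⁿ.

N(n) = 1.08 × N(n-1), N(0) = 2500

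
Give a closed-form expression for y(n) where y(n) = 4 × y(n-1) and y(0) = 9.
Recurrence: y(n) = 4 × y(n-1), initial: y(0) = 9.
Each term is 4 times the previous, so this is geometric with ratio 4. After n steps: y(n) = y(0)·4ⁿ = 9·4ⁿ.

y(n) = 9·4ⁿ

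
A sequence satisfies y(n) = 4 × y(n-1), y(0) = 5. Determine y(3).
Computing step by step:
y(0) = 5
y(1) = 4 × 5 = 20
y(2) = 4 × 20 = 80
y(3) = 4 × 80 = 320

320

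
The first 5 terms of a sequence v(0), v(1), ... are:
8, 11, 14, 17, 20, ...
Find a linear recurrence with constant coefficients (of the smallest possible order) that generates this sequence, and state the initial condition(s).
Look for the lowest-order linear relation among consecutive terms.
Observation: consecutive differences are constant (= 3).
Check at n=2: 1·11 + 3 = 14. ✓

v(n) = v(n-1) + 3, v(0) = 8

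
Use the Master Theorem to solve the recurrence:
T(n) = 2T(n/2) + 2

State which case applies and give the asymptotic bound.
Master Theorem template: T(n) = a·T(n/b) + f(n).
Here: a=2, b=2, f(n)=2
Compute log_b(a) = log_2(2) = 1.
f(n) = 2 = O(n^(1-ε)) with ε = 1. Case 1: T(n) = Θ(n^log_b(a)) = Θ(n).

Case 1: T(n) = Θ(n)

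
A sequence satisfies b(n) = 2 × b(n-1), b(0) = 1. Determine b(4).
Computing step by step:
b(0) = 1
b(1) = 2 × 1 = 2
b(2) = 2 × 2 = 4
b(3) = 2 × 4 = 8
b(4) = 2 × 8 = 16

16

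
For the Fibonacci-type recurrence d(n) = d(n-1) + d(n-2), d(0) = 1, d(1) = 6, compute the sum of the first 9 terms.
Computing the sequence terms: 1, 6, 7, 13, 20, 33, 53, 86, 139
Adding these values together:

358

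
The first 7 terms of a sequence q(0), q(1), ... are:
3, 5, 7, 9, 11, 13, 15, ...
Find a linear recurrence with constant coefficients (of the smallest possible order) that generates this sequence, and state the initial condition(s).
Look for the lowest-order linear relation among consecutive terms.
Observation: consecutive differences are constant (= 2).
Check at n=2: 1·5 + 2 = 7. ✓

q(n) = q(n-1) + 2, q(0) = 3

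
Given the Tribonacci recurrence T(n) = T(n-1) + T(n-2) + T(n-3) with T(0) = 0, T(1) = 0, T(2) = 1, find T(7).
Computing the sequence terms:
0, 0, 1, 1, 2, 4, 7, 13

13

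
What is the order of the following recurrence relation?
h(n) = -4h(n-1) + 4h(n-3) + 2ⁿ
The order is the largest lag k for which h(n-k) appears. Here the deepest term is h(n-3) (the 2ⁿ term is non-homogeneous and does not affect the order), so the order is 3.

Order 3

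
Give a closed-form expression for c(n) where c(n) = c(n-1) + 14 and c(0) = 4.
Recurrence: c(n) = c(n-1) + 14, initial: c(0) = 4.
Each step adds 14, so c(n) = c(0) + 14n = 14n + 4.

c(n) = 14n + 4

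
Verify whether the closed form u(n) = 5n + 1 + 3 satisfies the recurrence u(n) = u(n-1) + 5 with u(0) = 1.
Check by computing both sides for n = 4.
From the recurrence with u(0) = 1:
  u(0) = 1, u(1) = 6, u(2) = 11, u(3) = 16, u(4) = 21
  so the recurrence gives u(4) = 21.
From the proposed closed form u(n) = 5n + 1 + 3:
  u(4) = 24.
The recurrence gives 21 but the closed form gives 24, so the closed form does not satisfy the recurrence.

No, the closed form is incorrect.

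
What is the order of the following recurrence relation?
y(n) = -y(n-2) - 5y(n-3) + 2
The order is the largest lag k for which y(n-k) appears. Here the deepest term is y(n-3) (the 2 term is non-homogeneous and does not affect the order), so the order is 3.

Order 3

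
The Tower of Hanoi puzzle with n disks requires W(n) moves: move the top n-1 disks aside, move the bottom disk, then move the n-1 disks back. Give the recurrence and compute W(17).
Moving n disks = move the top n-1 disks aside (W(n-1) moves) + move the largest disk (1 move) + move the n-1 disks back on top (W(n-1) moves), so W(n) = 2W(n-1) + 1, with W(1) = 1 (a single disk takes one move).
First terms: 1, 3, 7, 15, 31, 63, … — each is one less than a power of 2. Indeed W(n) + 1 = 2(W(n-1) + 1) with W(1) + 1 = 2, so W(n) + 1 = 2ⁿ and W(n) = 2ⁿ - 1.
Hence W(17) = 2^17 - 1 = 131072 - 1 = 131071.

W(n) = 2W(n-1) + 1, W(1) = 1; W(17) = 131071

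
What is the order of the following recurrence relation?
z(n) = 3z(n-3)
The order is the largest lag k for which z(n-k) appears. Here the deepest term is z(n-3), so the order is 3.

Order 3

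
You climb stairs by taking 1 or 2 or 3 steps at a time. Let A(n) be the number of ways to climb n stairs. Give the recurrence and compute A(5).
Condition on the size of the last step (1 to 3): before it there were n-1, …, n-3 stairs climbed, and these cases are disjoint, so A(n) = A(n-1) + A(n-2) + A(n-3) (order-3 linear recurrence).
Initial conditions by direct count (compositions of i into parts ≤ 3): A(1) = 1; A(2) = 2; A(3) = 4.
Iterating the recurrence: A(4) = 7, A(5) = 13.

A(n) = A(n-1) + A(n-2) + A(n-3), A(1) = 1, A(2) = 2, A(3) = 4; A(5) = 13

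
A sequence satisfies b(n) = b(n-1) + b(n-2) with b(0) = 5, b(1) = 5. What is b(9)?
Computing the sequence terms:
5, 5, 10, 15, 25, 40, 65, 105, 170, 275

275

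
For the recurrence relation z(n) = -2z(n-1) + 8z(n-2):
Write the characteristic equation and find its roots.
Substitute z(n) = rⁿ and divide through by rⁿ⁻²: r² + 2r - 8 = 0
Factor: (r + 4)(r - 2) = 0, so r = -4, 2.
General solution: z(n) = A·(-4)ⁿ + B·2ⁿ

Characteristic: r² + 2r - 8 = 0, Roots: r = -4, 2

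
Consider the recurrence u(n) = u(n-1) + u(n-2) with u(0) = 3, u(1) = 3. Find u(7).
Computing the sequence terms:
3, 3, 6, 9, 15, 24, 39, 63

63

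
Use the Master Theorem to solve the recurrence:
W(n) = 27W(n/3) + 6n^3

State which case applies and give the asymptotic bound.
Master Theorem template: W(n) = a·W(n/b) + f(n).
Here: a=27, b=3, f(n)=6n^3
Compute log_b(a) = log_3(27) = 3.
f(n) = 6n^3 = Θ(n^3). Case 2: W(n) = Θ(n^3 log n).

Case 2: W(n) = Θ(n^3 log n)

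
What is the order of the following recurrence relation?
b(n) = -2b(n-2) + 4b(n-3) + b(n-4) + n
The order is the largest lag k for which b(n-k) appears. Here the deepest term is b(n-4) (the n term is non-homogeneous and does not affect the order), so the order is 4.

Order 4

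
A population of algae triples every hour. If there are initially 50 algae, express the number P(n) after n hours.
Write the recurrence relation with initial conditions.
Each hour multiplies the count by 3, so the count after n hours depends only on the count after n-1 hours: P(n) = 3 × P(n-1). The starting count gives P(0) = 50.
Unrolling n times gives the closed form P(n) = 50 × 3ⁿ.

P(n) = 3 × P(n-1), P(0) = 50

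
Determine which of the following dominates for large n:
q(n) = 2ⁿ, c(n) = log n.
Comparing growth rates:
Growth-rate hierarchy: log n ≺ any polynomial ≺ any exponential cⁿ (c>1) ≺ n! ≺ nⁿ.
exponential base 2 dominates logarithmic asymptotically.

q(n) grows faster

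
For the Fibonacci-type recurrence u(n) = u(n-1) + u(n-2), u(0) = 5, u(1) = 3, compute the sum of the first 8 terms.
Computing the sequence terms: 5, 3, 8, 11, 19, 30, 49, 79
Adding these values together:

204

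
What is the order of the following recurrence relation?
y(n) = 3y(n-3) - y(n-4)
The order is the largest lag k for which y(n-k) appears. Here the deepest term is y(n-4), so the order is 4.

Order 4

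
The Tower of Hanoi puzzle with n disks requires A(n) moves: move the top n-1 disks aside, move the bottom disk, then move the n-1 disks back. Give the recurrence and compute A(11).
Moving n disks = move the top n-1 disks aside (A(n-1) moves) + move the largest disk (1 move) + move the n-1 disks back on top (A(n-1) moves), so A(n) = 2A(n-1) + 1, with A(1) = 1 (a single disk takes one move).
First terms: 1, 3, 7, 15, 31, 63, … — each is one less than a power of 2. Indeed A(n) + 1 = 2(A(n-1) + 1) with A(1) + 1 = 2, so A(n) + 1 = 2ⁿ and A(n) = 2ⁿ - 1.
Hence A(11) = 2^11 - 1 = 2048 - 1 = 2047.

A(n) = 2A(n-1) + 1, A(1) = 1; A(11) = 2047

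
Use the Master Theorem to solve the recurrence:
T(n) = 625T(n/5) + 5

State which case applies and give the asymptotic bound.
Master Theorem template: T(n) = a·T(n/b) + f(n).
Here: a=625, b=5, f(n)=5
Compute log_b(a) = log_5(625) = 4.
f(n) = 5 = O(n^(4-ε)) with ε = 4. Case 1: T(n) = Θ(n^log_b(a)) = Θ(n^4).

Case 1: T(n) = Θ(n^4)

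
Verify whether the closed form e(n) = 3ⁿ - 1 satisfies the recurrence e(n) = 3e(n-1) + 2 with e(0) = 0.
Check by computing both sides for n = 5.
From the recurrence with e(0) = 0:
  e(0) = 0, e(1) = 2, e(2) = 8, e(3) = 26, e(4) = 80, e(5) = 242
  so the recurrence gives e(5) = 242.
From the proposed closed form e(n) = 3ⁿ - 1:
  e(5) = 242.
Both sides give 242 at n = 5, and the initial condition(s) match, so the closed form is consistent.

Yes, the closed form is correct.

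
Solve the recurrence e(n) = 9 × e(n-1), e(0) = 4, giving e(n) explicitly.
Recurrence: e(n) = 9 × e(n-1), initial: e(0) = 4.
Each term is 9 times the previous, so this is geometric with ratio 9. After n steps: e(n) = e(0)·9ⁿ = 4·9ⁿ.

e(n) = 4·9ⁿ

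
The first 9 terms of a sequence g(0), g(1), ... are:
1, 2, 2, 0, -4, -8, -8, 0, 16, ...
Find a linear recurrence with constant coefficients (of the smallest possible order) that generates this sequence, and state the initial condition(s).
Look for the lowest-order linear relation among consecutive terms.
Observation: g(n) - 2·g(n-1) - (-2)·g(n-2) = 0 holds for the shown terms, and no order-1 relation g(n) = α·g(n-1) + β fits.
Check at n=3: 2·2 + (-2)·2 = 0. ✓

g(n) = 2g(n-1) - 2g(n-2), g(0) = 1, g(1) = 2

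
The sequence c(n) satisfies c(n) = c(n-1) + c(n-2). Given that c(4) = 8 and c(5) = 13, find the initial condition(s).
Work backwards using c(k) = c(k+2) - c(k+1):
c(3) = c(5) - c(4) = 13 - 8 = 5
c(2) = c(4) - c(3) = 8 - 5 = 3
c(1) = c(3) - c(2) = 5 - 3 = 2
c(0) = c(2) - c(1) = 3 - 2 = 1

c(0) = 1, c(1) = 2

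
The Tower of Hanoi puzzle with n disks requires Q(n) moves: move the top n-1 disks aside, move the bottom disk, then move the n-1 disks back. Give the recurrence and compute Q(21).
Moving n disks = move the top n-1 disks aside (Q(n-1) moves) + move the largest disk (1 move) + move the n-1 disks back on top (Q(n-1) moves), so Q(n) = 2Q(n-1) + 1, with Q(1) = 1 (a single disk takes one move).
First terms: 1, 3, 7, 15, 31, 63, … — each is one less than a power of 2. Indeed Q(n) + 1 = 2(Q(n-1) + 1) with Q(1) + 1 = 2, so Q(n) + 1 = 2ⁿ and Q(n) = 2ⁿ - 1.
Hence Q(21) = 2^21 - 1 = 2097152 - 1 = 2097151.

Q(n) = 2Q(n-1) + 1, Q(1) = 1; Q(21) = 2097151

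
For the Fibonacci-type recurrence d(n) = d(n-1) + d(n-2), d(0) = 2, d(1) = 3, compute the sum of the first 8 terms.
Computing the sequence terms: 2, 3, 5, 8, 13, 21, 34, 55
Adding these values together:

141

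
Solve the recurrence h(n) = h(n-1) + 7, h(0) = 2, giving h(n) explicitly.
Recurrence: h(n) = h(n-1) + 7, initial: h(0) = 2.
Each step adds 7, so h(n) = h(0) + 7n = 7n + 2.

h(n) = 7n + 2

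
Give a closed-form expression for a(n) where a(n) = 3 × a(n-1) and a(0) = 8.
Recurrence: a(n) = 3 × a(n-1), initial: a(0) = 8.
Each term is 3 times the previous, so this is geometric with ratio 3. After n steps: a(n) = a(0)·3ⁿ = 8·3ⁿ.

a(n) = 8·3ⁿ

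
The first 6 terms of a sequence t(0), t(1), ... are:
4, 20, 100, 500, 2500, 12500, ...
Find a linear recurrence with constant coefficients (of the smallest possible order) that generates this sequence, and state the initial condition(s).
Look for the lowest-order linear relation among consecutive terms.
Observation: each term is 5× the previous.
Check at n=2: 5·20 = 100. ✓

t(n) = 5 × t(n-1), t(0) = 4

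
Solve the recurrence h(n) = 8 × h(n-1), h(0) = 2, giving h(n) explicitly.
Recurrence: h(n) = 8 × h(n-1), initial: h(0) = 2.
Each term is 8 times the previous, so this is geometric with ratio 8. After n steps: h(n) = h(0)·8ⁿ = 2·8ⁿ.

h(n) = 2·8ⁿ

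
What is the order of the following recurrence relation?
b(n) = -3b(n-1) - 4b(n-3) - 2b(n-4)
The order is the largest lag k for which b(n-k) appears. Here the deepest term is b(n-4), so the order is 4.

Order 4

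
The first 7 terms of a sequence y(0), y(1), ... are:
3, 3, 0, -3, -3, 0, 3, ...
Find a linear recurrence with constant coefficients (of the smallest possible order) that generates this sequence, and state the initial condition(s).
Look for the lowest-order linear relation among consecutive terms.
Observation: y(n) - 1·y(n-1) - (-1)·y(n-2) = 0 holds for the shown terms, and no order-1 relation y(n) = α·y(n-1) + β fits.
Check at n=3: 1·0 + (-1)·3 = -3. ✓

y(n) = y(n-1) - y(n-2), y(0) = 3, y(1) = 3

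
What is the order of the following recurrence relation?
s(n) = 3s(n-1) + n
The order is the largest lag k for which s(n-k) appears. Here the deepest term is s(n-1) (the n term is non-homogeneous and does not affect the order), so the order is 1.

Order 1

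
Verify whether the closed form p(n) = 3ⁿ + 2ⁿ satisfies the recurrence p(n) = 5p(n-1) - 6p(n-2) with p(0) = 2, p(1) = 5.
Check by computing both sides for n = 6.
From the recurrence with p(0) = 2, p(1) = 5:
  p(0) = 2, p(1) = 5, p(2) = 13, p(3) = 35, p(4) = 97, p(5) = 275, p(6) = 793
  so the recurrence gives p(6) = 793.
From the proposed closed form p(n) = 3ⁿ + 2ⁿ:
  p(6) = 793.
Both sides give 793 at n = 6, and the initial condition(s) match, so the closed form is consistent.

Yes, the closed form is correct.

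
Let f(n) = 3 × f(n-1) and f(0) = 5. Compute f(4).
Computing step by step:
f(0) = 5
f(1) = 3 × 5 = 15
f(2) = 3 × 15 = 45
f(3) = 3 × 45 = 135
f(4) = 3 × 135 = 405

405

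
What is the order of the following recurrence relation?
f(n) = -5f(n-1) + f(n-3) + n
The order is the largest lag k for which f(n-k) appears. Here the deepest term is f(n-3) (the n term is non-homogeneous and does not affect the order), so the order is 3.

Order 3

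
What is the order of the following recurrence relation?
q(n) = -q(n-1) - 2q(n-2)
The order is the largest lag k for which q(n-k) appears. Here the deepest term is q(n-2), so the order is 2.

Order 2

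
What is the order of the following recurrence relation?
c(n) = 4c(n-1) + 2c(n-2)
The order is the largest lag k for which c(n-k) appears. Here the deepest term is c(n-2), so the order is 2.

Order 2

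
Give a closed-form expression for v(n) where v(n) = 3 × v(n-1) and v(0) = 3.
Recurrence: v(n) = 3 × v(n-1), initial: v(0) = 3.
Each term is 3 times the previous, so this is geometric with ratio 3. After n steps: v(n) = v(0)·3ⁿ = 3·3ⁿ.

v(n) = 3·3ⁿ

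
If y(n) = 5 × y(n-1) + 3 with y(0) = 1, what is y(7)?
Computing step by step:
y(0) = 1
y(1) = 5 × 1 + 3 = 8
y(2) = 5 × 8 + 3 = 43
y(3) = 5 × 43 + 3 = 218
y(4) = 5 × 218 + 3 = 1093
y(5) = 5 × 1093 + 3 = 5468
y(6) = 5 × 5468 + 3 = 27343
y(7) = 5 × 27343 + 3 = 136718

136718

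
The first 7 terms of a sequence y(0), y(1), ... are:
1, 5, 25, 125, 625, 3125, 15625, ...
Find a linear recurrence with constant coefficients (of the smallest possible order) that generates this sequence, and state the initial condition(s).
Look for the lowest-order linear relation among consecutive terms.
Observation: each term is 5× the previous.
Check at n=2: 5·5 = 25. ✓

y(n) = 5 × y(n-1), y(0) = 1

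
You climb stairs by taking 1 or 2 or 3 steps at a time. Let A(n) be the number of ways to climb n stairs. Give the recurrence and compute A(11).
Condition on the size of the last step (1 to 3): before it there were n-1, …, n-3 stairs climbed, and these cases are disjoint, so A(n) = A(n-1) + A(n-2) + A(n-3) (order-3 linear recurrence).
Initial conditions by direct count (compositions of i into parts ≤ 3): A(1) = 1; A(2) = 2; A(3) = 4.
Iterating the recurrence: A(4) = 7, A(5) = 13, A(6) = 24, A(7) = 44, A(8) = 81, A(9) = 149, A(10) = 274, A(11) = 504.

A(n) = A(n-1) + A(n-2) + A(n-3), A(1) = 1, A(2) = 2, A(3) = 4; A(11) = 504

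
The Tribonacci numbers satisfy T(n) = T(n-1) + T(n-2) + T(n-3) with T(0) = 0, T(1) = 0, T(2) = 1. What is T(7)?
Computing the sequence terms:
0, 0, 1, 1, 2, 4, 7, 13

13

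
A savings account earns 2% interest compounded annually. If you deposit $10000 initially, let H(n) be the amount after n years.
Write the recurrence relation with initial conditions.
Each year the balance grows by 2%, i.e. is multiplied by 1 + 2/100 = 1.02, so H(n) = 1.02 × H(n-1). The initial deposit gives H(0) = 10000.
Unrolling gives the closed form H(n) = 10000 × (1.02)ⁿ.

H(n) = 1.02 × H(n-1), H(0) = 10000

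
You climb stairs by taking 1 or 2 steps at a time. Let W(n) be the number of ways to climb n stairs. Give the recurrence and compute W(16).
Condition on the size of the last step (1 to 2): before it there were n-1, …, n-2 stairs climbed, and these cases are disjoint, so W(n) = W(n-1) + W(n-2) (Fibonacci-type sequence).
Initial conditions by direct count (compositions of i into parts ≤ 2): W(1) = 1; W(2) = 2.
Iterating the recurrence: W(3) = 3, W(4) = 5, W(5) = 8, W(6) = 13, W(7) = 21, W(8) = 34, W(9) = 55, W(10) = 89, W(11) = 144, W(12) = 233, W(13) = 377, W(14) = 610, W(15) = 987, W(16) = 1597.

W(n) = W(n-1) + W(n-2), W(1) = 1, W(2) = 2; W(16) = 1597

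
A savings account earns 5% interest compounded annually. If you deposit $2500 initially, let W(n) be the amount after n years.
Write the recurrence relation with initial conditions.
Each year the balance grows by 5%, i.e. is multiplied by 1 + 5/100 = 1.05, so W(n) = 1.05 × W(n-1). The initial deposit gives W(0) = 2500.
Unrolling gives the closed form W(n) = 2500 × (1.05)ⁿ.

W(n) = 1.05 × W(n-1), W(0) = 2500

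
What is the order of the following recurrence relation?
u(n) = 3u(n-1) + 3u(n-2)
The order is the largest lag k for which u(n-k) appears. Here the deepest term is u(n-2), so the order is 2.

Order 2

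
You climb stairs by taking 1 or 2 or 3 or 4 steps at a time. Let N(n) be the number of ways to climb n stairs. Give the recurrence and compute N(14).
Condition on the size of the last step (1 to 4): before it there were n-1, …, n-4 stairs climbed, and these cases are disjoint, so N(n) = N(n-1) + N(n-2) + N(n-3) + N(n-4) (order-4 linear recurrence).
Initial conditions by direct count (compositions of i into parts ≤ 4): N(1) = 1; N(2) = 2; N(3) = 4; N(4) = 8.
Iterating the recurrence: N(5) = 15, N(6) = 29, N(7) = 56, N(8) = 108, N(9) = 208, N(10) = 401, N(11) = 773, N(12) = 1490, N(13) = 2872, N(14) = 5536.

N(n) = N(n-1) + N(n-2) + N(n-3) + N(n-4), N(1) = 1, N(2) = 2, N(3) = 4, N(4) = 8; N(14) = 5536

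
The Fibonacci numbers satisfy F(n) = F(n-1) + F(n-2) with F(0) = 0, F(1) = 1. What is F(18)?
Computing the sequence terms:
0, 1, 1, 2, 3, 5, 8, 13, 21, 34, 55, 89, 144, 233, 377, 610, 987, 1597, 2584

2584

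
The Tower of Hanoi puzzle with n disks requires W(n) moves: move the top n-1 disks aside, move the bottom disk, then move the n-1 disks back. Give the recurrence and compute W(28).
Moving n disks = move the top n-1 disks aside (W(n-1) moves) + move the largest disk (1 move) + move the n-1 disks back on top (W(n-1) moves), so W(n) = 2W(n-1) + 1, with W(1) = 1 (a single disk takes one move).
First terms: 1, 3, 7, 15, 31, 63, … — each is one less than a power of 2. Indeed W(n) + 1 = 2(W(n-1) + 1) with W(1) + 1 = 2, so W(n) + 1 = 2ⁿ and W(n) = 2ⁿ - 1.
Hence W(28) = 2^28 - 1 = 268435456 - 1 = 268435455.

W(n) = 2W(n-1) + 1, W(1) = 1; W(28) = 268435455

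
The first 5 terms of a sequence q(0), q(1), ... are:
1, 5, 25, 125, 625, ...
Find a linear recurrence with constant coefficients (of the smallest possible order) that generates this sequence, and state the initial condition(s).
Look for the lowest-order linear relation among consecutive terms.
Observation: each term is 5× the previous.
Check at n=2: 5·5 = 25. ✓

q(n) = 5 × q(n-1), q(0) = 1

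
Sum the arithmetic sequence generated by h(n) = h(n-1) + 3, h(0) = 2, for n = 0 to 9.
Computing the sequence terms: 2, 5, 8, 11, 14, 17, 20, 23, 26, 29
Adding these values together:

155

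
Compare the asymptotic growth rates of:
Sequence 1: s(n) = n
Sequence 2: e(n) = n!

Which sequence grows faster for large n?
Comparing growth rates:
Growth-rate hierarchy: log n ≺ any polynomial ≺ any exponential cⁿ (c>1) ≺ n! ≺ nⁿ.
factorial dominates polynomial degree 1 asymptotically.

e(n) grows faster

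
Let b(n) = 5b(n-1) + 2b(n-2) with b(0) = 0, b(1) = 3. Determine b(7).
Computing the sequence terms:
0, 3, 15, 81, 435, 2337, 12555, 67449

67449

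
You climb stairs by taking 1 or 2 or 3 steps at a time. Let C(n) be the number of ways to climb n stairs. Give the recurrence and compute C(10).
Condition on the size of the last step (1 to 3): before it there were n-1, …, n-3 stairs climbed, and these cases are disjoint, so C(n) = C(n-1) + C(n-2) + C(n-3) (order-3 linear recurrence).
Initial conditions by direct count (compositions of i into parts ≤ 3): C(1) = 1; C(2) = 2; C(3) = 4.
Iterating the recurrence: C(4) = 7, C(5) = 13, C(6) = 24, C(7) = 44, C(8) = 81, C(9) = 149, C(10) = 274.

C(n) = C(n-1) + C(n-2) + C(n-3), C(1) = 1, C(2) = 2, C(3) = 4; C(10) = 274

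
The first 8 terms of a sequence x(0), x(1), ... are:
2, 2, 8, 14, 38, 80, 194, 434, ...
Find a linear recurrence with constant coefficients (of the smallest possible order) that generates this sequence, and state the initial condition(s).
Look for the lowest-order linear relation among consecutive terms.
Observation: x(n) - 1·x(n-1) - (3)·x(n-2) = 0 holds for the shown terms, and no order-1 relation x(n) = α·x(n-1) + β fits.
Check at n=3: 1·8 + (3)·2 = 14. ✓

x(n) = x(n-1) + 3x(n-2), x(0) = 2, x(1) = 2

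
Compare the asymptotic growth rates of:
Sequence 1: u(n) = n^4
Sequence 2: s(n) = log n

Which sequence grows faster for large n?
Comparing growth rates:
Growth-rate hierarchy: log n ≺ any polynomial ≺ any exponential cⁿ (c>1) ≺ n! ≺ nⁿ.
polynomial degree 4 dominates logarithmic asymptotically.

u(n) grows faster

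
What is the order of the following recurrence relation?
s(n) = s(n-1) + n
The order is the largest lag k for which s(n-k) appears. Here the deepest term is s(n-1) (the n term is non-homogeneous and does not affect the order), so the order is 1.

Order 1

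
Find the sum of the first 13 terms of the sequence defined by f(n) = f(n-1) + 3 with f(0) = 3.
Computing the sequence terms: 3, 6, 9, 12, 15, 18, 21, 24, 27, 30, 33, 36, 39
Adding these values together:

273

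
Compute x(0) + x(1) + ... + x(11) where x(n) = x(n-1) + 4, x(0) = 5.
Computing the sequence terms: 5, 9, 13, 17, 21, 25, 29, 33, 37, 41, 45, 49
Adding these values together:

324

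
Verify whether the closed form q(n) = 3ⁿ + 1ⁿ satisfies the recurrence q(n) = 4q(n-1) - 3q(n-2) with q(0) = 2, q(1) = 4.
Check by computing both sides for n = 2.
From the recurrence with q(0) = 2, q(1) = 4:
  q(0) = 2, q(1) = 4, q(2) = 10
  so the recurrence gives q(2) = 10.
From the proposed closed form q(n) = 3ⁿ + 1ⁿ:
  q(2) = 10.
Both sides give 10 at n = 2, and the initial condition(s) match, so the closed form is consistent.

Yes, the closed form is correct.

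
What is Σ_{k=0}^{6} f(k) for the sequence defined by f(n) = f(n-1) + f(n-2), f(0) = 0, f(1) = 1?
Computing the sequence terms: 0, 1, 1, 2, 3, 5, 8
Adding these values together:

20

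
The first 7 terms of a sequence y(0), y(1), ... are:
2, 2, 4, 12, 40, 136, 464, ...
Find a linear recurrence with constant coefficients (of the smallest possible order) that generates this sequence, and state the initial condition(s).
Look for the lowest-order linear relation among consecutive terms.
Observation: y(n) - 4·y(n-1) - (-2)·y(n-2) = 0 holds for the shown terms, and no order-1 relation y(n) = α·y(n-1) + β fits.
Check at n=3: 4·4 + (-2)·2 = 12. ✓

y(n) = 4y(n-1) - 2y(n-2), y(0) = 2, y(1) = 2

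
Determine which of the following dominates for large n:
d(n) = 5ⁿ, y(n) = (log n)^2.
Comparing growth rates:
Growth-rate hierarchy: log n ≺ any polynomial ≺ any exponential cⁿ (c>1) ≺ n! ≺ nⁿ.
exponential base 5 dominates polylogarithmic (log n)^2 asymptotically.

d(n) grows faster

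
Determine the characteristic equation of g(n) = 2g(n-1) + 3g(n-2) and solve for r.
Substitute g(n) = rⁿ and divide through by rⁿ⁻²: r² - 2r - 3 = 0
Factor: (r - 3)(r + 1) = 0, so r = 3, -1.
General solution: g(n) = A·3ⁿ + B·(-1)ⁿ

Characteristic: r² - 2r - 3 = 0, Roots: r = 3, -1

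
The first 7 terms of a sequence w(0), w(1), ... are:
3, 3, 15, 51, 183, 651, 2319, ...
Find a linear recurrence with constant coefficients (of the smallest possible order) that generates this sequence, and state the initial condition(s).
Look for the lowest-order linear relation among consecutive terms.
Observation: w(n) - 3·w(n-1) - (2)·w(n-2) = 0 holds for the shown terms, and no order-1 relation w(n) = α·w(n-1) + β fits.
Check at n=3: 3·15 + (2)·3 = 51. ✓

w(n) = 3w(n-1) + 2w(n-2), w(0) = 3, w(1) = 3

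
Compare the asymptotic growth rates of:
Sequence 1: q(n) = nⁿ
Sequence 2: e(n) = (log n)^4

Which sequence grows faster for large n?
Comparing growth rates:
Growth-rate hierarchy: log n ≺ any polynomial ≺ any exponential cⁿ (c>1) ≺ n! ≺ nⁿ.
super-exponential nⁿ dominates polylogarithmic (log n)^4 asymptotically.

q(n) grows faster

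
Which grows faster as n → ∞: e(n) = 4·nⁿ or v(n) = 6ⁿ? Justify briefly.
Comparing growth rates:
Growth-rate hierarchy: log n ≺ any polynomial ≺ any exponential cⁿ (c>1) ≺ n! ≺ nⁿ.
super-exponential nⁿ dominates exponential base 6 asymptotically.

e(n) grows faster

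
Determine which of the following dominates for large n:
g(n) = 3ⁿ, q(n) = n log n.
Comparing growth rates:
Growth-rate hierarchy: log n ≺ any polynomial ≺ any exponential cⁿ (c>1) ≺ n! ≺ nⁿ.
exponential base 3 dominates polynomial degree 1 (with log factor) asymptotically.

g(n) grows faster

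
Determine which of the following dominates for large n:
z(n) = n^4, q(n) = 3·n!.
Comparing growth rates:
Growth-rate hierarchy: log n ≺ any polynomial ≺ any exponential cⁿ (c>1) ≺ n! ≺ nⁿ.
factorial dominates polynomial degree 4 asymptotically.

q(n) grows faster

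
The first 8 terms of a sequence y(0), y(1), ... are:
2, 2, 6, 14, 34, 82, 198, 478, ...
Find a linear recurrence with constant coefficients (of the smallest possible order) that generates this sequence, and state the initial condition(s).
Look for the lowest-order linear relation among consecutive terms.
Observation: y(n) - 2·y(n-1) - (1)·y(n-2) = 0 holds for the shown terms, and no order-1 relation y(n) = α·y(n-1) + β fits.
Check at n=3: 2·6 + (1)·2 = 14. ✓

y(n) = 2y(n-1) + y(n-2), y(0) = 2, y(1) = 2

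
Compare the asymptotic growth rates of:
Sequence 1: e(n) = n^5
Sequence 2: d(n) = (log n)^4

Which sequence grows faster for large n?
Comparing growth rates:
Growth-rate hierarchy: log n ≺ any polynomial ≺ any exponential cⁿ (c>1) ≺ n! ≺ nⁿ.
polynomial degree 5 dominates polylogarithmic (log n)^4 asymptotically.

e(n) grows faster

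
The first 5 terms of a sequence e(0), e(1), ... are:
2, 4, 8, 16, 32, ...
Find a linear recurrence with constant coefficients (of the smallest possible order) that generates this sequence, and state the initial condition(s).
Look for the lowest-order linear relation among consecutive terms.
Observation: each term is 2× the previous.
Check at n=2: 2·4 = 8. ✓

e(n) = 2 × e(n-1), e(0) = 2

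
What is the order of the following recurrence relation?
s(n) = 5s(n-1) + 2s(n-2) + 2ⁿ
The order is the largest lag k for which s(n-k) appears. Here the deepest term is s(n-2) (the 2ⁿ term is non-homogeneous and does not affect the order), so the order is 2.

Order 2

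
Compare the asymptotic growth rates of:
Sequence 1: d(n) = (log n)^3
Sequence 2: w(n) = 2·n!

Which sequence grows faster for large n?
Comparing growth rates:
Growth-rate hierarchy: log n ≺ any polynomial ≺ any exponential cⁿ (c>1) ≺ n! ≺ nⁿ.
factorial dominates polylogarithmic (log n)^3 asymptotically.

w(n) grows faster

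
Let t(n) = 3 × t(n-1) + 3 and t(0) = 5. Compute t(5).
Computing step by step:
t(0) = 5
t(1) = 3 × 5 + 3 = 18
t(2) = 3 × 18 + 3 = 57
t(3) = 3 × 57 + 3 = 174
t(4) = 3 × 174 + 3 = 525
t(5) = 3 × 525 + 3 = 1578

1578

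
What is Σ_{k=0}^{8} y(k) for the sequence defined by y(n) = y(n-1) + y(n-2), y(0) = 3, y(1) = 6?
Computing the sequence terms: 3, 6, 9, 15, 24, 39, 63, 102, 165
Adding these values together:

426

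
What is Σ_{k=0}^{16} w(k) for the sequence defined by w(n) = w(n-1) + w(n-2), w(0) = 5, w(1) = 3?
Computing the sequence terms: 5, 3, 8, 11, 19, 30, 49, 79, 128, 207, 335, 542, 877, 1419, 2296, 3715, 6011
Adding these values together:

15734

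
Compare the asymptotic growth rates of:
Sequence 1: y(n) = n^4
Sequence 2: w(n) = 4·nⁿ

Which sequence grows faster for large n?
Comparing growth rates:
Growth-rate hierarchy: log n ≺ any polynomial ≺ any exponential cⁿ (c>1) ≺ n! ≺ nⁿ.
super-exponential nⁿ dominates polynomial degree 4 asymptotically.

w(n) grows faster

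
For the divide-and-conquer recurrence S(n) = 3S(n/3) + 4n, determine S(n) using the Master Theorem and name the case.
Master Theorem template: S(n) = a·S(n/b) + f(n).
Here: a=3, b=3, f(n)=4n
Compute log_b(a) = log_3(3) = 1.
f(n) = 4n = Θ(n). Case 2: S(n) = Θ(n log n).

Case 2: S(n) = Θ(n log n)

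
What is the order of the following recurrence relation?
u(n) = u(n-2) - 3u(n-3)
The order is the largest lag k for which u(n-k) appears. Here the deepest term is u(n-3), so the order is 3.

Order 3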